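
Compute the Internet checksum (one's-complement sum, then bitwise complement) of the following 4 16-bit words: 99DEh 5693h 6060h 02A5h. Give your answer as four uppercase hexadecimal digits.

One's-complement addition (fold any carry out of bit 15 back into bit 0):
  0x99DE + 0x5693 = 0x0F071
  0xF071 + 0x6060 = 0x150D1 → wrap carry → 0x50D2
  0x50D2 + 0x02A5 = 0x05377
One's-complement sum = 0x5377.
Checksum = ~0x5377 & 0xFFFF = 0xAC88.

AC88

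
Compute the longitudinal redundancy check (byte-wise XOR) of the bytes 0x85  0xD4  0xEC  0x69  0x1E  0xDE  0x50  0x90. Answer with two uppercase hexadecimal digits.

XOR the bytes together:
  start with 0x85
  0x85 ⊕ 0xD4 = 0x51
  0x51 ⊕ 0xEC = 0xBD
  0xBD ⊕ 0x69 = 0xD4
  0xD4 ⊕ 0x1E = 0xCA
  0xCA ⊕ 0xDE = 0x14
  0x14 ⊕ 0x50 = 0x44
  0x44 ⊕ 0x90 = 0xD4

D4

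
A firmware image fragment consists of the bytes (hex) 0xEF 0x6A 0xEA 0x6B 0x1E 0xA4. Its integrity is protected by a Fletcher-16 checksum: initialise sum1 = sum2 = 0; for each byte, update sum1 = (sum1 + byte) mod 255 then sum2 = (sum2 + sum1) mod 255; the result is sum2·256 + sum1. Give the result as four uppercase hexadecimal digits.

Running sums (mod 255):
  after byte 0 (0xEF): sum1=239, sum2=239
  after byte 1 (0x6A): sum1=90, sum2=74
  after byte 2 (0xEA): sum1=69, sum2=143
  after byte 3 (0x6B): sum1=176, sum2=64
  after byte 4 (0x1E): sum1=206, sum2=15
  after byte 5 (0xA4): sum1=115, sum2=130
Checksum = sum2·256 + sum1 = 130·256 + 115 = 33395 = 0x8273.

8273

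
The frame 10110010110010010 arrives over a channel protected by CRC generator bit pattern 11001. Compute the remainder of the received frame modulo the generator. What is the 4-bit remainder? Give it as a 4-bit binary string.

0000

Modulo-2 division of 10110010110010010 by 11001:
  pos 0: 10110 XOR 11001 = 01111
  pos 1: 11110 XOR 11001 = 00111
  pos 3: 11110 XOR 11001 = 00111
  pos 5: 11111 XOR 11001 = 00110
  pos 7: 11000 XOR 11001 = 00001
  pos 11: 11001 XOR 11001 = 00000
Remainder = 0000 (zero — the frame passes the CRC check).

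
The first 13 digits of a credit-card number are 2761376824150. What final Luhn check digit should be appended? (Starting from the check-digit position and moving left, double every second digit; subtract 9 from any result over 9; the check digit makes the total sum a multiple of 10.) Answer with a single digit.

6

Partial digits right→left: 0 5 1 4 2 8 6 7 3 1 6 7 2
Double every second digit counting from the check-digit position (so the 1st, 3rd, 5th, ... of the partial from the right).
  doubled (with −9 where >9): 0 2 4 3 6 3 4 → sum 22
  kept as-is: 5 4 8 7 1 7 → sum 32
Total = 22 + 32 = 54.
Check digit = (10 − (54 mod 10)) mod 10 = 6.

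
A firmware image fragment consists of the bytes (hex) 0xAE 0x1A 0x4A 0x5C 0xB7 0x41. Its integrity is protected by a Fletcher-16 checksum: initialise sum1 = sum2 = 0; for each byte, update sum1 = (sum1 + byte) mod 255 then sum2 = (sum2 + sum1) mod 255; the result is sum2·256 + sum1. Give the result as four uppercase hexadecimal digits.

Running sums (mod 255):
  after byte 0 (0xAE): sum1=174, sum2=174
  after byte 1 (0x1A): sum1=200, sum2=119
  after byte 2 (0x4A): sum1=19, sum2=138
  after byte 3 (0x5C): sum1=111, sum2=249
  after byte 4 (0xB7): sum1=39, sum2=33
  after byte 5 (0x41): sum1=104, sum2=137
Checksum = sum2·256 + sum1 = 137·256 + 104 = 35176 = 0x8968.

8968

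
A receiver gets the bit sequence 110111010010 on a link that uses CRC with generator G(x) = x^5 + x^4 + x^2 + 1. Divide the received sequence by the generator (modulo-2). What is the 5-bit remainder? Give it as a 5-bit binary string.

11001

Modulo-2 division of 110111010010 by 110101:
  pos 0: 110111 XOR 110101 = 000010
  pos 4: 100100 XOR 110101 = 010001
  pos 5: 100011 XOR 110101 = 010110
  pos 6: 101100 XOR 110101 = 011001
Remainder = 11001 (nonzero — an error is detected).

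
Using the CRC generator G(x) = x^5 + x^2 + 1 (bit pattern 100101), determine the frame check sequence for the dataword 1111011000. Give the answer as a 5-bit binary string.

11111

Append 5 zeros: 111101100000000. Divide by 100101 (XOR where the leading bit is 1):
  pos 0: 111101 XOR 100101 = 011000
  pos 1: 110001 XOR 100101 = 010100
  pos 2: 101000 XOR 100101 = 001101
  pos 4: 110100 XOR 100101 = 010001
  pos 5: 100010 XOR 100101 = 000111
  pos 8: 111000 XOR 100101 = 011101
  pos 9: 111010 XOR 100101 = 011111
Remainder (last 5 bits) = 11111. This is the CRC / FCS.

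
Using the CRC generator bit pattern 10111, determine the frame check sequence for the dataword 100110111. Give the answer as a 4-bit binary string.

1010

Append 4 zeros: 1001101110000. Divide by 10111 (XOR where the leading bit is 1):
  pos 0: 10011 XOR 10111 = 00100
  pos 2: 10001 XOR 10111 = 00110
  pos 4: 11011 XOR 10111 = 01100
  pos 5: 11000 XOR 10111 = 01111
  pos 6: 11110 XOR 10111 = 01001
  pos 7: 10010 XOR 10111 = 00101
Remainder (last 4 bits) = 1010. This is the CRC / FCS.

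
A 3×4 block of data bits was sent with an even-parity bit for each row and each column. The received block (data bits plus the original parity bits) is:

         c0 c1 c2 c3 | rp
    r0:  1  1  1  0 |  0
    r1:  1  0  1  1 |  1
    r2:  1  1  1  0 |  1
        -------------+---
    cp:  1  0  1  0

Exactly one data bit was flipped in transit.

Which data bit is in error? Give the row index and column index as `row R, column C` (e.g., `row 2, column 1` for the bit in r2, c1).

row 0, column 3

Recompute each row's even parity and compare to rp:
  r0: data parity 1, sent rp 0 → mismatch
  r1: data parity 1, sent rp 1 → ok
  r2: data parity 1, sent rp 1 → ok
Recompute each column's even parity and compare to cp:
  c0: data parity 1, sent cp 1 → ok
  c1: data parity 0, sent cp 0 → ok
  c2: data parity 1, sent cp 1 → ok
  c3: data parity 1, sent cp 0 → mismatch
Exactly one row (r0) and one column (c3) fail → the flipped bit is at their intersection.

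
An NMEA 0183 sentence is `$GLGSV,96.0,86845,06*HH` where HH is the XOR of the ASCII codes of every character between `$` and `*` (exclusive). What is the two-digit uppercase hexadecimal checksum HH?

45

XOR the ASCII codes of the payload characters:
  'G' = 0x47 → acc = 0x47
  'L' = 0x4C → acc = 0x0B
  'G' = 0x47 → acc = 0x4C
  'S' = 0x53 → acc = 0x1F
  'V' = 0x56 → acc = 0x49
  ',' = 0x2C → acc = 0x65
  '9' = 0x39 → acc = 0x5C
  '6' = 0x36 → acc = 0x6A
  '.' = 0x2E → acc = 0x44
  '0' = 0x30 → acc = 0x74
  ',' = 0x2C → acc = 0x58
  '8' = 0x38 → acc = 0x60
  '6' = 0x36 → acc = 0x56
  '8' = 0x38 → acc = 0x6E
  '4' = 0x34 → acc = 0x5A
  '5' = 0x35 → acc = 0x6F
  ',' = 0x2C → acc = 0x43
  '0' = 0x30 → acc = 0x73
  '6' = 0x36 → acc = 0x45
Checksum = 0x45.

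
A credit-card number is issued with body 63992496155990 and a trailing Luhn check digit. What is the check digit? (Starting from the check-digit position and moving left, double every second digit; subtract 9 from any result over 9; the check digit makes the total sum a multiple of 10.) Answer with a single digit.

3

Partial digits right→left: 0 9 9 5 5 1 6 9 4 2 9 9 3 6
Double every second digit counting from the check-digit position (so the 1st, 3rd, 5th, ... of the partial from the right).
  doubled (with −9 where >9): 0 9 1 3 8 9 6 → sum 36
  kept as-is: 9 5 1 9 2 9 6 → sum 41
Total = 36 + 41 = 77.
Check digit = (10 − (77 mod 10)) mod 10 = 3.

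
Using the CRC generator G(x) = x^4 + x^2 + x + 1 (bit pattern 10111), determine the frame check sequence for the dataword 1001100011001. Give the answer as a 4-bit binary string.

0101

Append 4 zeros: 10011000110010000. Divide by 10111 (XOR where the leading bit is 1):
  pos 0: 10011 XOR 10111 = 00100
  pos 2: 10000 XOR 10111 = 00111
  pos 4: 11101 XOR 10111 = 01010
  pos 5: 10101 XOR 10111 = 00010
  pos 8: 10001 XOR 10111 = 00110
  pos 10: 11000 XOR 10111 = 01111
  pos 11: 11110 XOR 10111 = 01001
  pos 12: 10010 XOR 10111 = 00101
Remainder (last 4 bits) = 0101. This is the CRC / FCS.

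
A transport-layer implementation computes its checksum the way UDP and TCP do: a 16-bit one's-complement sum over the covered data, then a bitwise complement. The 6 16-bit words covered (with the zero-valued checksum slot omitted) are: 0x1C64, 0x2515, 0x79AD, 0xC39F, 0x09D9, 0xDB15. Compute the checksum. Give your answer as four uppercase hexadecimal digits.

9C4A

One's-complement addition (fold any carry out of bit 15 back into bit 0):
  0x1C64 + 0x2515 = 0x04179
  0x4179 + 0x79AD = 0x0BB26
  0xBB26 + 0xC39F = 0x17EC5 → wrap carry → 0x7EC6
  0x7EC6 + 0x09D9 = 0x0889F
  0x889F + 0xDB15 = 0x163B4 → wrap carry → 0x63B5
One's-complement sum = 0x63B5.
Checksum = ~0x63B5 & 0xFFFF = 0x9C4A.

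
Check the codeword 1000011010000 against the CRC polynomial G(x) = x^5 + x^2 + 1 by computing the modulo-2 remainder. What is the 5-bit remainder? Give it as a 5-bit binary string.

00000

Modulo-2 division of 1000011010000 by 100101:
  pos 0: 100001 XOR 100101 = 000100
  pos 3: 100101 XOR 100101 = 000000
Remainder = 00000 (zero — the frame passes the CRC check).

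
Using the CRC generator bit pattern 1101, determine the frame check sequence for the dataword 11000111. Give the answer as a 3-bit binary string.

000

Append 3 zeros: 11000111000. Divide by 1101 (XOR where the leading bit is 1):
  pos 0: 1100 XOR 1101 = 0001
  pos 3: 1011 XOR 1101 = 0110
  pos 4: 1101 XOR 1101 = 0000
Remainder (last 3 bits) = 000. This is the CRC / FCS.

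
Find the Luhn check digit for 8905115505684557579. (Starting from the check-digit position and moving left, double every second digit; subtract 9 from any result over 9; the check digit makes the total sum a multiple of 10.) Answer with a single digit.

Partial digits right→left: 9 7 5 7 5 5 4 8 6 5 0 5 5 1 1 5 0 9 8
Double every second digit counting from the check-digit position (so the 1st, 3rd, 5th, ... of the partial from the right).
  doubled (with −9 where >9): 9 1 1 8 3 0 1 2 0 7 → sum 32
  kept as-is: 7 7 5 8 5 5 1 5 9 → sum 52
Total = 32 + 52 = 84.
Check digit = (10 − (84 mod 10)) mod 10 = 6.

6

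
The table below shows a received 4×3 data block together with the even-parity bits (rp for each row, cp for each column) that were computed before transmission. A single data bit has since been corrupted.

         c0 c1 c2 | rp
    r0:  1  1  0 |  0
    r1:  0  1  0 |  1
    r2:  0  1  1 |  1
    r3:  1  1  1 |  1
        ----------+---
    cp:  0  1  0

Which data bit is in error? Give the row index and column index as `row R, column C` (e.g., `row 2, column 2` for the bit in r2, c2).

row 2, column 1

Recompute each row's even parity and compare to rp:
  r0: data parity 0, sent rp 0 → ok
  r1: data parity 1, sent rp 1 → ok
  r2: data parity 0, sent rp 1 → mismatch
  r3: data parity 1, sent rp 1 → ok
Recompute each column's even parity and compare to cp:
  c0: data parity 0, sent cp 0 → ok
  c1: data parity 0, sent cp 1 → mismatch
  c2: data parity 0, sent cp 0 → ok
Exactly one row (r2) and one column (c1) fail → the flipped bit is at their intersection.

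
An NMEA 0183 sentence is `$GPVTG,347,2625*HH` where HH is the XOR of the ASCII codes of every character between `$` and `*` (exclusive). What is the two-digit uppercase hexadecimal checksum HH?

61

XOR the ASCII codes of the payload characters:
  'G' = 0x47 → acc = 0x47
  'P' = 0x50 → acc = 0x17
  'V' = 0x56 → acc = 0x41
  'T' = 0x54 → acc = 0x15
  'G' = 0x47 → acc = 0x52
  ',' = 0x2C → acc = 0x7E
  '3' = 0x33 → acc = 0x4D
  '4' = 0x34 → acc = 0x79
  '7' = 0x37 → acc = 0x4E
  ',' = 0x2C → acc = 0x62
  '2' = 0x32 → acc = 0x50
  '6' = 0x36 → acc = 0x66
  '2' = 0x32 → acc = 0x54
  '5' = 0x35 → acc = 0x61
Checksum = 0x61.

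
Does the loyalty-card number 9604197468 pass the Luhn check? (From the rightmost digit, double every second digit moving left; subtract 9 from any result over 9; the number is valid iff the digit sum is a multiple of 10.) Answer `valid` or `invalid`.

From the right, keep odd positions and double even positions (subtract 9 from any doubled value over 9):
  doubled (positions 2,4,...): 3 5 2 0 9 → sum 19
  kept (positions 1,3,...): 8 4 9 4 6 → sum 31
Total = 50.
50 mod 10 = 0, so the number is valid.

valid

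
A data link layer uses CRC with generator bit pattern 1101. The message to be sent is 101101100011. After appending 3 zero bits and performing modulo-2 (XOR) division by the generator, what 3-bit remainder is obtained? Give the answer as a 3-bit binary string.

Append 3 zeros: 101101100011000. Divide by 1101 (XOR where the leading bit is 1):
  pos 0: 1011 XOR 1101 = 0110
  pos 1: 1100 XOR 1101 = 0001
  pos 4: 1110 XOR 1101 = 0011
  pos 6: 1100 XOR 1101 = 0001
  pos 9: 1110 XOR 1101 = 0011
  pos 11: 1100 XOR 1101 = 0001
Remainder (last 3 bits) = 001. This is the CRC / FCS.

001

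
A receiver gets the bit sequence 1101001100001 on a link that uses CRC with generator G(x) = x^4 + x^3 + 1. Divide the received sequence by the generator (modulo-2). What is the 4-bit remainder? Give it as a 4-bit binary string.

Modulo-2 division of 1101001100001 by 11001:
  pos 0: 11010 XOR 11001 = 00011
  pos 3: 11011 XOR 11001 = 00010
  pos 6: 10000 XOR 11001 = 01001
  pos 7: 10010 XOR 11001 = 01011
  pos 8: 10111 XOR 11001 = 01110
Remainder = 1110 (nonzero — an error is detected).

1110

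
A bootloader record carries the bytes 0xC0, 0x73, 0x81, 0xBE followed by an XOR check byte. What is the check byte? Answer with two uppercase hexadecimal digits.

8C

XOR the bytes together:
  start with 0xC0
  0xC0 ⊕ 0x73 = 0xB3
  0xB3 ⊕ 0x81 = 0x32
  0x32 ⊕ 0xBE = 0x8C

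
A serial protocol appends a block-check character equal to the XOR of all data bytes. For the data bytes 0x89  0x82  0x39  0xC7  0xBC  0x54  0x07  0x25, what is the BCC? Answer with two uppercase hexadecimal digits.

3F

XOR the bytes together:
  start with 0x89
  0x89 ⊕ 0x82 = 0x0B
  0x0B ⊕ 0x39 = 0x32
  0x32 ⊕ 0xC7 = 0xF5
  0xF5 ⊕ 0xBC = 0x49
  0x49 ⊕ 0x54 = 0x1D
  0x1D ⊕ 0x07 = 0x1A
  0x1A ⊕ 0x25 = 0x3F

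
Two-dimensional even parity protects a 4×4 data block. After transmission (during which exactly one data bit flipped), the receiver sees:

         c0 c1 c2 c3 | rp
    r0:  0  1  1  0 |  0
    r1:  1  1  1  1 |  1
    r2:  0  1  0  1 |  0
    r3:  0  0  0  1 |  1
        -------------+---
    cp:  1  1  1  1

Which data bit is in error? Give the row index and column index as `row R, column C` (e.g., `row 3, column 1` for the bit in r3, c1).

row 1, column 2

Recompute each row's even parity and compare to rp:
  r0: data parity 0, sent rp 0 → ok
  r1: data parity 0, sent rp 1 → mismatch
  r2: data parity 0, sent rp 0 → ok
  r3: data parity 1, sent rp 1 → ok
Recompute each column's even parity and compare to cp:
  c0: data parity 1, sent cp 1 → ok
  c1: data parity 1, sent cp 1 → ok
  c2: data parity 0, sent cp 1 → mismatch
  c3: data parity 1, sent cp 1 → ok
Exactly one row (r1) and one column (c2) fail → the flipped bit is at their intersection.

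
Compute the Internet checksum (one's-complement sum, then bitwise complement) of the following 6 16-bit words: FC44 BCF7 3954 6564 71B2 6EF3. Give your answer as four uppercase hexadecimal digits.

One's-complement addition (fold any carry out of bit 15 back into bit 0):
  0xFC44 + 0xBCF7 = 0x1B93B → wrap carry → 0xB93C
  0xB93C + 0x3954 = 0x0F290
  0xF290 + 0x6564 = 0x157F4 → wrap carry → 0x57F5
  0x57F5 + 0x71B2 = 0x0C9A7
  0xC9A7 + 0x6EF3 = 0x1389A → wrap carry → 0x389B
One's-complement sum = 0x389B.
Checksum = ~0x389B & 0xFFFF = 0xC764.

C764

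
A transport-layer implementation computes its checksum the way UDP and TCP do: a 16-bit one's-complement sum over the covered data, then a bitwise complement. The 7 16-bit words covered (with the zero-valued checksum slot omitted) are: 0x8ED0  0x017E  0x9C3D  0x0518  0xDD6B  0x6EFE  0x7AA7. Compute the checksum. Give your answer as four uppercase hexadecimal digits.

One's-complement addition (fold any carry out of bit 15 back into bit 0):
  0x8ED0 + 0x017E = 0x0904E
  0x904E + 0x9C3D = 0x12C8B → wrap carry → 0x2C8C
  0x2C8C + 0x0518 = 0x031A4
  0x31A4 + 0xDD6B = 0x10F0F → wrap carry → 0x0F10
  0x0F10 + 0x6EFE = 0x07E0E
  0x7E0E + 0x7AA7 = 0x0F8B5
One's-complement sum = 0xF8B5.
Checksum = ~0xF8B5 & 0xFFFF = 0x074A.

074A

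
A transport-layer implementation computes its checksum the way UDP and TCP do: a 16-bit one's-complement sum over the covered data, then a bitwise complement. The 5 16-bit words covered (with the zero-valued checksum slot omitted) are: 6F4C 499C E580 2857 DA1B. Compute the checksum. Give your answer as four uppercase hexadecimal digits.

One's-complement addition (fold any carry out of bit 15 back into bit 0):
  0x6F4C + 0x499C = 0x0B8E8
  0xB8E8 + 0xE580 = 0x19E68 → wrap carry → 0x9E69
  0x9E69 + 0x2857 = 0x0C6C0
  0xC6C0 + 0xDA1B = 0x1A0DB → wrap carry → 0xA0DC
One's-complement sum = 0xA0DC.
Checksum = ~0xA0DC & 0xFFFF = 0x5F23.

5F23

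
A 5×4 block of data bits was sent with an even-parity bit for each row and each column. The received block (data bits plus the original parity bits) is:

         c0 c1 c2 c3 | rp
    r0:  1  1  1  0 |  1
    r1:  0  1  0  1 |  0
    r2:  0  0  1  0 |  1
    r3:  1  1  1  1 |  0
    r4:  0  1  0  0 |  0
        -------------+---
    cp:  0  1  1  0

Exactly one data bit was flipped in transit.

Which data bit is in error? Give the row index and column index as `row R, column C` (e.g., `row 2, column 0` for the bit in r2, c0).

row 4, column 1

Recompute each row's even parity and compare to rp:
  r0: data parity 1, sent rp 1 → ok
  r1: data parity 0, sent rp 0 → ok
  r2: data parity 1, sent rp 1 → ok
  r3: data parity 0, sent rp 0 → ok
  r4: data parity 1, sent rp 0 → mismatch
Recompute each column's even parity and compare to cp:
  c0: data parity 0, sent cp 0 → ok
  c1: data parity 0, sent cp 1 → mismatch
  c2: data parity 1, sent cp 1 → ok
  c3: data parity 0, sent cp 0 → ok
Exactly one row (r4) and one column (c1) fail → the flipped bit is at their intersection.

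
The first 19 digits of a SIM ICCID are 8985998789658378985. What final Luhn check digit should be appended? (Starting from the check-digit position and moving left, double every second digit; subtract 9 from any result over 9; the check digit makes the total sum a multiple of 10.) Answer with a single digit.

Partial digits right→left: 5 8 9 8 7 3 8 5 6 9 8 7 8 9 9 5 8 9 8
Double every second digit counting from the check-digit position (so the 1st, 3rd, 5th, ... of the partial from the right).
  doubled (with −9 where >9): 1 9 5 7 3 7 7 9 7 7 → sum 62
  kept as-is: 8 8 3 5 9 7 9 5 9 → sum 63
Total = 62 + 63 = 125.
Check digit = (10 − (125 mod 10)) mod 10 = 5.

5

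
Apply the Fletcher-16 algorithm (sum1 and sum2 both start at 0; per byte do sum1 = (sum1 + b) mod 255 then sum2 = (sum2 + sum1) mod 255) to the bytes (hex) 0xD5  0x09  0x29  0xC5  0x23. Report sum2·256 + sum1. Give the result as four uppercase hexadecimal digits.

7BF0

Running sums (mod 255):
  after byte 0 (0xD5): sum1=213, sum2=213
  after byte 1 (0x09): sum1=222, sum2=180
  after byte 2 (0x29): sum1=8, sum2=188
  after byte 3 (0xC5): sum1=205, sum2=138
  after byte 4 (0x23): sum1=240, sum2=123
Checksum = sum2·256 + sum1 = 123·256 + 240 = 31728 = 0x7BF0.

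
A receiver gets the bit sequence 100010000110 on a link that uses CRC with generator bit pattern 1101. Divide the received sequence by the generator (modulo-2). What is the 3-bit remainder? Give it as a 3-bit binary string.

Modulo-2 division of 100010000110 by 1101:
  pos 0: 1000 XOR 1101 = 0101
  pos 1: 1011 XOR 1101 = 0110
  pos 2: 1100 XOR 1101 = 0001
  pos 5: 1000 XOR 1101 = 0101
  pos 6: 1011 XOR 1101 = 0110
  pos 7: 1101 XOR 1101 = 0000
Remainder = 000 (zero — the frame passes the CRC check).

000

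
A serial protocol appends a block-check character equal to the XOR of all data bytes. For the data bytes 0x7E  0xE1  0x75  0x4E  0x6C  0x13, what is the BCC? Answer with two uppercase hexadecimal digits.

XOR the bytes together:
  start with 0x7E
  0x7E ⊕ 0xE1 = 0x9F
  0x9F ⊕ 0x75 = 0xEA
  0xEA ⊕ 0x4E = 0xA4
  0xA4 ⊕ 0x6C = 0xC8
  0xC8 ⊕ 0x13 = 0xDB

DB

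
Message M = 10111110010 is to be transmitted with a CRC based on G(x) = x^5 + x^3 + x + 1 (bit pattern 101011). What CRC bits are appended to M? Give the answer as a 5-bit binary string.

10000

Append 5 zeros: 1011111001000000. Divide by 101011 (XOR where the leading bit is 1):
  pos 0: 101111 XOR 101011 = 000100
  pos 3: 100100 XOR 101011 = 001111
  pos 5: 111110 XOR 101011 = 010101
  pos 6: 101010 XOR 101011 = 000001
Remainder (last 5 bits) = 10000. This is the CRC / FCS.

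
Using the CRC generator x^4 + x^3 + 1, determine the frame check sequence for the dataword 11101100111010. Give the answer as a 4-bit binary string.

0101

Append 4 zeros: 111011001110100000. Divide by 11001 (XOR where the leading bit is 1):
  pos 0: 11101 XOR 11001 = 00100
  pos 2: 10010 XOR 11001 = 01011
  pos 3: 10110 XOR 11001 = 01111
  pos 4: 11111 XOR 11001 = 00110
  pos 6: 11011 XOR 11001 = 00010
  pos 9: 10010 XOR 11001 = 01011
  pos 10: 10110 XOR 11001 = 01111
  pos 11: 11110 XOR 11001 = 00111
  pos 13: 11100 XOR 11001 = 00101
Remainder (last 4 bits) = 0101. This is the CRC / FCS.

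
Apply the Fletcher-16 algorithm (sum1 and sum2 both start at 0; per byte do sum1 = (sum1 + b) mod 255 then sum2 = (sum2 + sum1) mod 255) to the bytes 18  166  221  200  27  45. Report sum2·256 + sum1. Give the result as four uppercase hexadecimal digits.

Running sums (mod 255):
  after byte 0 (18): sum1=18, sum2=18
  after byte 1 (166): sum1=184, sum2=202
  after byte 2 (221): sum1=150, sum2=97
  after byte 3 (200): sum1=95, sum2=192
  after byte 4 (27): sum1=122, sum2=59
  after byte 5 (45): sum1=167, sum2=226
Checksum = sum2·256 + sum1 = 226·256 + 167 = 58023 = 0xE2A7.

E2A7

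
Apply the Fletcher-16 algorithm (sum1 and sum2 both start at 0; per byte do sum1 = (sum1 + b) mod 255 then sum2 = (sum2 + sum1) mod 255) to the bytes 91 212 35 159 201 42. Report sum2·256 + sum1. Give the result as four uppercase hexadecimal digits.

Running sums (mod 255):
  after byte 0 (91): sum1=91, sum2=91
  after byte 1 (212): sum1=48, sum2=139
  after byte 2 (35): sum1=83, sum2=222
  after byte 3 (159): sum1=242, sum2=209
  after byte 4 (201): sum1=188, sum2=142
  after byte 5 (42): sum1=230, sum2=117
Checksum = sum2·256 + sum1 = 117·256 + 230 = 30182 = 0x75E6.

75E6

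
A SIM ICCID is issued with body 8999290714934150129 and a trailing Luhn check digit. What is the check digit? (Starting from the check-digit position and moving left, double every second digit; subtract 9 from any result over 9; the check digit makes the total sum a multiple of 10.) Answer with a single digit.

5

Partial digits right→left: 9 2 1 0 5 1 4 3 9 4 1 7 0 9 2 9 9 9 8
Double every second digit counting from the check-digit position (so the 1st, 3rd, 5th, ... of the partial from the right).
  doubled (with −9 where >9): 9 2 1 8 9 2 0 4 9 7 → sum 51
  kept as-is: 2 0 1 3 4 7 9 9 9 → sum 44
Total = 51 + 44 = 95.
Check digit = (10 − (95 mod 10)) mod 10 = 5.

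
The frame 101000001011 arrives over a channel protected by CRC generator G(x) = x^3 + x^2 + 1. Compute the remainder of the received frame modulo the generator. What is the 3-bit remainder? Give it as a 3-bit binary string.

Modulo-2 division of 101000001011 by 1101:
  pos 0: 1010 XOR 1101 = 0111
  pos 1: 1110 XOR 1101 = 0011
  pos 3: 1100 XOR 1101 = 0001
  pos 6: 1010 XOR 1101 = 0111
  pos 7: 1111 XOR 1101 = 0010
Remainder = 101 (nonzero — an error is detected).

101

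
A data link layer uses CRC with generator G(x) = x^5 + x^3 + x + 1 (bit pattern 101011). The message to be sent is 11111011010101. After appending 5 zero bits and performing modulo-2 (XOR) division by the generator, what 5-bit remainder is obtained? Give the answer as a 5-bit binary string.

11101

Append 5 zeros: 1111101101010100000. Divide by 101011 (XOR where the leading bit is 1):
  pos 0: 111110 XOR 101011 = 010101
  pos 1: 101011 XOR 101011 = 000000
  pos 7: 101010 XOR 101011 = 000001
  pos 12: 110000 XOR 101011 = 011011
  pos 13: 110110 XOR 101011 = 011101
Remainder (last 5 bits) = 11101. This is the CRC / FCS.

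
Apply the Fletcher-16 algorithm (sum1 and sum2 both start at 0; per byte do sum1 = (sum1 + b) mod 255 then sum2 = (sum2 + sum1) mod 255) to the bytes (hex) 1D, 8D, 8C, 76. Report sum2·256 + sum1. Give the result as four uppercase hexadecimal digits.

Running sums (mod 255):
  after byte 0 (1D): sum1=29, sum2=29
  after byte 1 (8D): sum1=170, sum2=199
  after byte 2 (8C): sum1=55, sum2=254
  after byte 3 (76): sum1=173, sum2=172
Checksum = sum2·256 + sum1 = 172·256 + 173 = 44205 = 0xACAD.

ACAD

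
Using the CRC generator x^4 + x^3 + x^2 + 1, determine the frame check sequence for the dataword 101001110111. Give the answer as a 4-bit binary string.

0110

Append 4 zeros: 1010011101110000. Divide by 11101 (XOR where the leading bit is 1):
  pos 0: 10100 XOR 11101 = 01001
  pos 1: 10011 XOR 11101 = 01110
  pos 2: 11101 XOR 11101 = 00000
  pos 7: 10111 XOR 11101 = 01010
  pos 8: 10100 XOR 11101 = 01001
  pos 9: 10010 XOR 11101 = 01111
  pos 10: 11110 XOR 11101 = 00011
Remainder (last 4 bits) = 0110. This is the CRC / FCS.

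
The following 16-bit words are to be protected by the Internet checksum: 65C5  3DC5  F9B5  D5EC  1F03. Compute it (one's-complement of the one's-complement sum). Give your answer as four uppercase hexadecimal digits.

One's-complement addition (fold any carry out of bit 15 back into bit 0):
  0x65C5 + 0x3DC5 = 0x0A38A
  0xA38A + 0xF9B5 = 0x19D3F → wrap carry → 0x9D40
  0x9D40 + 0xD5EC = 0x1732C → wrap carry → 0x732D
  0x732D + 0x1F03 = 0x09230
One's-complement sum = 0x9230.
Checksum = ~0x9230 & 0xFFFF = 0x6DCF.

6DCF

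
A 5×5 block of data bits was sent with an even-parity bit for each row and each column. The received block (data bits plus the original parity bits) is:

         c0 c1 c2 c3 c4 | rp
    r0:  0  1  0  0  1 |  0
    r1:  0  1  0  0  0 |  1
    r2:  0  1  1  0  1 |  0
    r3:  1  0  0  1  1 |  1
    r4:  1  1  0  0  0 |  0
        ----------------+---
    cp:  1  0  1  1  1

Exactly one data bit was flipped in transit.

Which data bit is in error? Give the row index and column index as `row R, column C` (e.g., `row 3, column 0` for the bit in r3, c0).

Recompute each row's even parity and compare to rp:
  r0: data parity 0, sent rp 0 → ok
  r1: data parity 1, sent rp 1 → ok
  r2: data parity 1, sent rp 0 → mismatch
  r3: data parity 1, sent rp 1 → ok
  r4: data parity 0, sent rp 0 → ok
Recompute each column's even parity and compare to cp:
  c0: data parity 0, sent cp 1 → mismatch
  c1: data parity 0, sent cp 0 → ok
  c2: data parity 1, sent cp 1 → ok
  c3: data parity 1, sent cp 1 → ok
  c4: data parity 1, sent cp 1 → ok
Exactly one row (r2) and one column (c0) fail → the flipped bit is at their intersection.

row 2, column 0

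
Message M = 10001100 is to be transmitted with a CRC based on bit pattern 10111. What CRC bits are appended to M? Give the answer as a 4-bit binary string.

Append 4 zeros: 100011000000. Divide by 10111 (XOR where the leading bit is 1):
  pos 0: 10001 XOR 10111 = 00110
  pos 2: 11010 XOR 10111 = 01101
  pos 3: 11010 XOR 10111 = 01101
  pos 4: 11010 XOR 10111 = 01101
  pos 5: 11010 XOR 10111 = 01101
  pos 6: 11010 XOR 10111 = 01101
  pos 7: 11010 XOR 10111 = 01101
Remainder (last 4 bits) = 1101. This is the CRC / FCS.

1101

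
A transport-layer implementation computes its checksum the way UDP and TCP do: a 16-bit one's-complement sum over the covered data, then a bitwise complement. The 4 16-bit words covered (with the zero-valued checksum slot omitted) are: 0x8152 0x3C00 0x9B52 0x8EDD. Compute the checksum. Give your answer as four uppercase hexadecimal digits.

187D

One's-complement addition (fold any carry out of bit 15 back into bit 0):
  0x8152 + 0x3C00 = 0x0BD52
  0xBD52 + 0x9B52 = 0x158A4 → wrap carry → 0x58A5
  0x58A5 + 0x8EDD = 0x0E782
One's-complement sum = 0xE782.
Checksum = ~0xE782 & 0xFFFF = 0x187D.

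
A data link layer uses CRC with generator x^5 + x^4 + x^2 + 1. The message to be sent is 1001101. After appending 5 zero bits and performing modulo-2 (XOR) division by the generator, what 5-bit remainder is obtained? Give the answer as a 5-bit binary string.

Append 5 zeros: 100110100000. Divide by 110101 (XOR where the leading bit is 1):
  pos 0: 100110 XOR 110101 = 010011
  pos 1: 100111 XOR 110101 = 010010
  pos 2: 100100 XOR 110101 = 010001
  pos 3: 100010 XOR 110101 = 010111
  pos 4: 101110 XOR 110101 = 011011
  pos 5: 110110 XOR 110101 = 000011
Remainder (last 5 bits) = 00110. This is the CRC / FCS.

00110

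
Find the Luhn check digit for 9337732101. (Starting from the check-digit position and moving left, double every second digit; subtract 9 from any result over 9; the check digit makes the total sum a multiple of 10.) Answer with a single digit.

Partial digits right→left: 1 0 1 2 3 7 7 3 3 9
Double every second digit counting from the check-digit position (so the 1st, 3rd, 5th, ... of the partial from the right).
  doubled (with −9 where >9): 2 2 6 5 6 → sum 21
  kept as-is: 0 2 7 3 9 → sum 21
Total = 21 + 21 = 42.
Check digit = (10 − (42 mod 10)) mod 10 = 8.

8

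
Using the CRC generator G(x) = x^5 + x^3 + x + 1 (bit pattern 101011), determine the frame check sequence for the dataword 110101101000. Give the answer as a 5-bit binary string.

01100

Append 5 zeros: 11010110100000000. Divide by 101011 (XOR where the leading bit is 1):
  pos 0: 110101 XOR 101011 = 011110
  pos 1: 111101 XOR 101011 = 010110
  pos 2: 101100 XOR 101011 = 000111
  pos 5: 111100 XOR 101011 = 010111
  pos 6: 101110 XOR 101011 = 000101
  pos 9: 101000 XOR 101011 = 000011
Remainder (last 5 bits) = 01100. This is the CRC / FCS.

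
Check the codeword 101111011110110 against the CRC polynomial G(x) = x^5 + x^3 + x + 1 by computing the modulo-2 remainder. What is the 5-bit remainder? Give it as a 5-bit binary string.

Modulo-2 division of 101111011110110 by 101011:
  pos 0: 101111 XOR 101011 = 000100
  pos 3: 100011 XOR 101011 = 001000
  pos 5: 100011 XOR 101011 = 001000
  pos 7: 100001 XOR 101011 = 001010
  pos 9: 101010 XOR 101011 = 000001
Remainder = 00001 (nonzero — an error is detected).

00001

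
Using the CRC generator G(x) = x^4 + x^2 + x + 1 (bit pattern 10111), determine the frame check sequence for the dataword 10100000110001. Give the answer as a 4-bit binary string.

Append 4 zeros: 101000001100010000. Divide by 10111 (XOR where the leading bit is 1):
  pos 0: 10100 XOR 10111 = 00011
  pos 3: 11000 XOR 10111 = 01111
  pos 4: 11111 XOR 10111 = 01000
  pos 5: 10001 XOR 10111 = 00110
  pos 7: 11000 XOR 10111 = 01111
  pos 8: 11110 XOR 10111 = 01001
  pos 9: 10011 XOR 10111 = 00100
  pos 11: 10000 XOR 10111 = 00111
  pos 13: 11100 XOR 10111 = 01011
Remainder (last 4 bits) = 1011. This is the CRC / FCS.

1011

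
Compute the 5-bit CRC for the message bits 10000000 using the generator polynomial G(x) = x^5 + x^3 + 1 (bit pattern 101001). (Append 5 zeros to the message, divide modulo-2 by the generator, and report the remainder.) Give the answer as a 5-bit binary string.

11110

Append 5 zeros: 1000000000000. Divide by 101001 (XOR where the leading bit is 1):
  pos 0: 100000 XOR 101001 = 001001
  pos 2: 100100 XOR 101001 = 001101
  pos 4: 110100 XOR 101001 = 011101
  pos 5: 111010 XOR 101001 = 010011
  pos 6: 100110 XOR 101001 = 001111
Remainder (last 5 bits) = 11110. This is the CRC / FCS.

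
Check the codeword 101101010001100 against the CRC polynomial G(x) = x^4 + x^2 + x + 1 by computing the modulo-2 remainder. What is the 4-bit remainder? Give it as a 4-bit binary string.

Modulo-2 division of 101101010001100 by 10111:
  pos 0: 10110 XOR 10111 = 00001
  pos 4: 11010 XOR 10111 = 01101
  pos 5: 11010 XOR 10111 = 01101
  pos 6: 11010 XOR 10111 = 01101
  pos 7: 11011 XOR 10111 = 01100
  pos 8: 11001 XOR 10111 = 01110
  pos 9: 11100 XOR 10111 = 01011
  pos 10: 10110 XOR 10111 = 00001
Remainder = 0001 (nonzero — an error is detected).

0001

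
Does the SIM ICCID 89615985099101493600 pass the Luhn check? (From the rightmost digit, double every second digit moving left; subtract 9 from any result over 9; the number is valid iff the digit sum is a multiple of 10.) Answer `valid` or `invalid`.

invalid

From the right, keep odd positions and double even positions (subtract 9 from any doubled value over 9):
  doubled (positions 2,4,...): 0 6 8 0 9 0 7 1 3 7 → sum 41
  kept (positions 1,3,...): 0 6 9 1 1 9 5 9 1 9 → sum 50
Total = 91.
91 mod 10 = 1, so the number is invalid.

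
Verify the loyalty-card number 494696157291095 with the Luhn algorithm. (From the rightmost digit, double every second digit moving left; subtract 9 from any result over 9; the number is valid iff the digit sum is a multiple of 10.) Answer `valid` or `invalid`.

From the right, keep odd positions and double even positions (subtract 9 from any doubled value over 9):
  doubled (positions 2,4,...): 9 2 4 1 3 3 9 → sum 31
  kept (positions 1,3,...): 5 0 9 7 1 9 4 4 → sum 39
Total = 70.
70 mod 10 = 0, so the number is valid.

valid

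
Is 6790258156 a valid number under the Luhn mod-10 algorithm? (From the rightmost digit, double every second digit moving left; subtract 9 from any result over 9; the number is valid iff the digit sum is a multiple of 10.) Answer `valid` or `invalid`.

invalid

From the right, keep odd positions and double even positions (subtract 9 from any doubled value over 9):
  doubled (positions 2,4,...): 1 7 4 9 3 → sum 24
  kept (positions 1,3,...): 6 1 5 0 7 → sum 19
Total = 43.
43 mod 10 = 3, so the number is invalid.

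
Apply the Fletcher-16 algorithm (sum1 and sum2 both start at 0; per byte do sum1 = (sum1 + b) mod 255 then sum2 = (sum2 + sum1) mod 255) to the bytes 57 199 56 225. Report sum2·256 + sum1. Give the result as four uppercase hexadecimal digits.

Running sums (mod 255):
  after byte 0 (57): sum1=57, sum2=57
  after byte 1 (199): sum1=1, sum2=58
  after byte 2 (56): sum1=57, sum2=115
  after byte 3 (225): sum1=27, sum2=142
Checksum = sum2·256 + sum1 = 142·256 + 27 = 36379 = 0x8E1B.

8E1B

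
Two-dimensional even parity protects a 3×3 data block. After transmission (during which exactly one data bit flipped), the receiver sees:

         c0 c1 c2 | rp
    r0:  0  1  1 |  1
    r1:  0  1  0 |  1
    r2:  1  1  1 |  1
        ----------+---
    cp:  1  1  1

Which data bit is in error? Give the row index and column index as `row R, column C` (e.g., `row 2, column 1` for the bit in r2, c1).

row 0, column 2

Recompute each row's even parity and compare to rp:
  r0: data parity 0, sent rp 1 → mismatch
  r1: data parity 1, sent rp 1 → ok
  r2: data parity 1, sent rp 1 → ok
Recompute each column's even parity and compare to cp:
  c0: data parity 1, sent cp 1 → ok
  c1: data parity 1, sent cp 1 → ok
  c2: data parity 0, sent cp 1 → mismatch
Exactly one row (r0) and one column (c2) fail → the flipped bit is at their intersection.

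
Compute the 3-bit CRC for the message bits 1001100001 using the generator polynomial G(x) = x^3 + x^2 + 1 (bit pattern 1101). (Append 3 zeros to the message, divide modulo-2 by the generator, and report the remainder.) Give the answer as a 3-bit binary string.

Append 3 zeros: 1001100001000. Divide by 1101 (XOR where the leading bit is 1):
  pos 0: 1001 XOR 1101 = 0100
  pos 1: 1001 XOR 1101 = 0100
  pos 2: 1000 XOR 1101 = 0101
  pos 3: 1010 XOR 1101 = 0111
  pos 4: 1110 XOR 1101 = 0011
  pos 6: 1101 XOR 1101 = 0000
Remainder (last 3 bits) = 000. This is the CRC / FCS.

000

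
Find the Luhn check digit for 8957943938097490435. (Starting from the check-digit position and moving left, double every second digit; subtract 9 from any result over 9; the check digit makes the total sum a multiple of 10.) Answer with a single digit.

5

Partial digits right→left: 5 3 4 0 9 4 7 9 0 8 3 9 3 4 9 7 5 9 8
Double every second digit counting from the check-digit position (so the 1st, 3rd, 5th, ... of the partial from the right).
  doubled (with −9 where >9): 1 8 9 5 0 6 6 9 1 7 → sum 52
  kept as-is: 3 0 4 9 8 9 4 7 9 → sum 53
Total = 52 + 53 = 105.
Check digit = (10 − (105 mod 10)) mod 10 = 5.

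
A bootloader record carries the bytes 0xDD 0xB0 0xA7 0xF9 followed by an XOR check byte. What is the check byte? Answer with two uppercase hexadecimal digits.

33

XOR the bytes together:
  start with 0xDD
  0xDD ⊕ 0xB0 = 0x6D
  0x6D ⊕ 0xA7 = 0xCA
  0xCA ⊕ 0xF9 = 0x33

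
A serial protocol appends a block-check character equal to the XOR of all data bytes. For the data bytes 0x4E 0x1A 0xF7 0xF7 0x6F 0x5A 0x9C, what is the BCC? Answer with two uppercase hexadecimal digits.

XOR the bytes together:
  start with 0x4E
  0x4E ⊕ 0x1A = 0x54
  0x54 ⊕ 0xF7 = 0xA3
  0xA3 ⊕ 0xF7 = 0x54
  0x54 ⊕ 0x6F = 0x3B
  0x3B ⊕ 0x5A = 0x61
  0x61 ⊕ 0x9C = 0xFD

FD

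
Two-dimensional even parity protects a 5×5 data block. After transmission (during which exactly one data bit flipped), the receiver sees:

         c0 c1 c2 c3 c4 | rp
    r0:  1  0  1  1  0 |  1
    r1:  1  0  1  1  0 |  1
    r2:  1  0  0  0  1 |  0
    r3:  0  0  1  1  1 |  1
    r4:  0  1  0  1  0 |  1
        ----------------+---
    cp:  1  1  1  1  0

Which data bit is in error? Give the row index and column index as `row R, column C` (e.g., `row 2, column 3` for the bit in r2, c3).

Recompute each row's even parity and compare to rp:
  r0: data parity 1, sent rp 1 → ok
  r1: data parity 1, sent rp 1 → ok
  r2: data parity 0, sent rp 0 → ok
  r3: data parity 1, sent rp 1 → ok
  r4: data parity 0, sent rp 1 → mismatch
Recompute each column's even parity and compare to cp:
  c0: data parity 1, sent cp 1 → ok
  c1: data parity 1, sent cp 1 → ok
  c2: data parity 1, sent cp 1 → ok
  c3: data parity 0, sent cp 1 → mismatch
  c4: data parity 0, sent cp 0 → ok
Exactly one row (r4) and one column (c3) fail → the flipped bit is at their intersection.

row 4, column 3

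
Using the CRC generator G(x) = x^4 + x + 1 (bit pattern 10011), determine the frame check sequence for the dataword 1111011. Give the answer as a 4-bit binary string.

Append 4 zeros: 11110110000. Divide by 10011 (XOR where the leading bit is 1):
  pos 0: 11110 XOR 10011 = 01101
  pos 1: 11011 XOR 10011 = 01000
  pos 2: 10001 XOR 10011 = 00010
  pos 5: 10000 XOR 10011 = 00011
Remainder (last 4 bits) = 0110. This is the CRC / FCS.

0110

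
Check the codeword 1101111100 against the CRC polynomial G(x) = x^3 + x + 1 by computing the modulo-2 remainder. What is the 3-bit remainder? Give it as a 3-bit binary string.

Modulo-2 division of 1101111100 by 1011:
  pos 0: 1101 XOR 1011 = 0110
  pos 1: 1101 XOR 1011 = 0110
  pos 2: 1101 XOR 1011 = 0110
  pos 3: 1101 XOR 1011 = 0110
  pos 4: 1101 XOR 1011 = 0110
  pos 5: 1100 XOR 1011 = 0111
  pos 6: 1110 XOR 1011 = 0101
Remainder = 101 (nonzero — an error is detected).

101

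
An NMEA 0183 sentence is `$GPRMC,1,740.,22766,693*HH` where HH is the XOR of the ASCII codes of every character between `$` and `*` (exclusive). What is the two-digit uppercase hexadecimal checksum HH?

6C

XOR the ASCII codes of the payload characters:
  'G' = 0x47 → acc = 0x47
  'P' = 0x50 → acc = 0x17
  'R' = 0x52 → acc = 0x45
  'M' = 0x4D → acc = 0x08
  'C' = 0x43 → acc = 0x4B
  ',' = 0x2C → acc = 0x67
  '1' = 0x31 → acc = 0x56
  ',' = 0x2C → acc = 0x7A
  '7' = 0x37 → acc = 0x4D
  '4' = 0x34 → acc = 0x79
  '0' = 0x30 → acc = 0x49
  '.' = 0x2E → acc = 0x67
  ',' = 0x2C → acc = 0x4B
  '2' = 0x32 → acc = 0x79
  '2' = 0x32 → acc = 0x4B
  '7' = 0x37 → acc = 0x7C
  '6' = 0x36 → acc = 0x4A
  '6' = 0x36 → acc = 0x7C
  ',' = 0x2C → acc = 0x50
  '6' = 0x36 → acc = 0x66
  '9' = 0x39 → acc = 0x5F
  '3' = 0x33 → acc = 0x6C
Checksum = 0x6C.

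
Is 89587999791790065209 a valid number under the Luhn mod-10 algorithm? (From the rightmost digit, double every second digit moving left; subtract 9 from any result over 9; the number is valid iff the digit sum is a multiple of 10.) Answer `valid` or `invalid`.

From the right, keep odd positions and double even positions (subtract 9 from any doubled value over 9):
  doubled (positions 2,4,...): 0 1 0 9 2 5 9 5 1 7 → sum 39
  kept (positions 1,3,...): 9 2 6 0 7 9 9 9 8 9 → sum 68
Total = 107.
107 mod 10 = 7, so the number is invalid.

invalid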